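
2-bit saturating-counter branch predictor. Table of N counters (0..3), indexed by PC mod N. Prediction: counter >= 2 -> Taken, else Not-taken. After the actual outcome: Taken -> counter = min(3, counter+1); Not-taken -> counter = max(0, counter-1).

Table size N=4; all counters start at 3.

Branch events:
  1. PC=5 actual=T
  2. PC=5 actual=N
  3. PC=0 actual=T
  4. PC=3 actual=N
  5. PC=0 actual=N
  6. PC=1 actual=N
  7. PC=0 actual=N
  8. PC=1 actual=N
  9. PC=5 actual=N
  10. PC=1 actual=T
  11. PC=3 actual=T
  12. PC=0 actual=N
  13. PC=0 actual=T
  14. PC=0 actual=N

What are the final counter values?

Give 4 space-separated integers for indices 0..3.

Answer: 0 1 3 3

Derivation:
Ev 1: PC=5 idx=1 pred=T actual=T -> ctr[1]=3
Ev 2: PC=5 idx=1 pred=T actual=N -> ctr[1]=2
Ev 3: PC=0 idx=0 pred=T actual=T -> ctr[0]=3
Ev 4: PC=3 idx=3 pred=T actual=N -> ctr[3]=2
Ev 5: PC=0 idx=0 pred=T actual=N -> ctr[0]=2
Ev 6: PC=1 idx=1 pred=T actual=N -> ctr[1]=1
Ev 7: PC=0 idx=0 pred=T actual=N -> ctr[0]=1
Ev 8: PC=1 idx=1 pred=N actual=N -> ctr[1]=0
Ev 9: PC=5 idx=1 pred=N actual=N -> ctr[1]=0
Ev 10: PC=1 idx=1 pred=N actual=T -> ctr[1]=1
Ev 11: PC=3 idx=3 pred=T actual=T -> ctr[3]=3
Ev 12: PC=0 idx=0 pred=N actual=N -> ctr[0]=0
Ev 13: PC=0 idx=0 pred=N actual=T -> ctr[0]=1
Ev 14: PC=0 idx=0 pred=N actual=N -> ctr[0]=0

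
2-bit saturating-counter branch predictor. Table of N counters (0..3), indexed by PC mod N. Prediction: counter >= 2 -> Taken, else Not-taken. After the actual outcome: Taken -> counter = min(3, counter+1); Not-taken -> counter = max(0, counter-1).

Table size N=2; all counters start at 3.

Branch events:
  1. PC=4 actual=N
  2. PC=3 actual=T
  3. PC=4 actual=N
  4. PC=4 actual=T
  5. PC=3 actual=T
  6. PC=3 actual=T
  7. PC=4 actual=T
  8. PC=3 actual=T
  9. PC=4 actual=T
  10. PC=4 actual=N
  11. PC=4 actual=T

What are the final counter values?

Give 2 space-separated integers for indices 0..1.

Answer: 3 3

Derivation:
Ev 1: PC=4 idx=0 pred=T actual=N -> ctr[0]=2
Ev 2: PC=3 idx=1 pred=T actual=T -> ctr[1]=3
Ev 3: PC=4 idx=0 pred=T actual=N -> ctr[0]=1
Ev 4: PC=4 idx=0 pred=N actual=T -> ctr[0]=2
Ev 5: PC=3 idx=1 pred=T actual=T -> ctr[1]=3
Ev 6: PC=3 idx=1 pred=T actual=T -> ctr[1]=3
Ev 7: PC=4 idx=0 pred=T actual=T -> ctr[0]=3
Ev 8: PC=3 idx=1 pred=T actual=T -> ctr[1]=3
Ev 9: PC=4 idx=0 pred=T actual=T -> ctr[0]=3
Ev 10: PC=4 idx=0 pred=T actual=N -> ctr[0]=2
Ev 11: PC=4 idx=0 pred=T actual=T -> ctr[0]=3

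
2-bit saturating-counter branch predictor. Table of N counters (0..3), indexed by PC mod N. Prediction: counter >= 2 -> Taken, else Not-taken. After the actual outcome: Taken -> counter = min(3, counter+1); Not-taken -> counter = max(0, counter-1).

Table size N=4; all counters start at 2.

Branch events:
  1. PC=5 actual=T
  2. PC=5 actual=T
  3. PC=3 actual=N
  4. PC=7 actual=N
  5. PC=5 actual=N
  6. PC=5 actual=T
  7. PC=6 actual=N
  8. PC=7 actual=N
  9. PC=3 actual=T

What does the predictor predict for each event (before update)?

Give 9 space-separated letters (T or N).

Ev 1: PC=5 idx=1 pred=T actual=T -> ctr[1]=3
Ev 2: PC=5 idx=1 pred=T actual=T -> ctr[1]=3
Ev 3: PC=3 idx=3 pred=T actual=N -> ctr[3]=1
Ev 4: PC=7 idx=3 pred=N actual=N -> ctr[3]=0
Ev 5: PC=5 idx=1 pred=T actual=N -> ctr[1]=2
Ev 6: PC=5 idx=1 pred=T actual=T -> ctr[1]=3
Ev 7: PC=6 idx=2 pred=T actual=N -> ctr[2]=1
Ev 8: PC=7 idx=3 pred=N actual=N -> ctr[3]=0
Ev 9: PC=3 idx=3 pred=N actual=T -> ctr[3]=1

Answer: T T T N T T T N N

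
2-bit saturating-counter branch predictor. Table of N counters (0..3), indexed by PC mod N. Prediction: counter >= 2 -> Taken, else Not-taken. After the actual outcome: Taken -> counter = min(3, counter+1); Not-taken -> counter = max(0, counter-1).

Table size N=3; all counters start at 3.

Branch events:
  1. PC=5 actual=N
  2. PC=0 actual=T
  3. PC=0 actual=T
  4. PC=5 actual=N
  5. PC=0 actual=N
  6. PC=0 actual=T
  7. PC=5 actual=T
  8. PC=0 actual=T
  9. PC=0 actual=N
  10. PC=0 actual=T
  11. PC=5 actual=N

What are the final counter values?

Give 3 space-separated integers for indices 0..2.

Answer: 3 3 1

Derivation:
Ev 1: PC=5 idx=2 pred=T actual=N -> ctr[2]=2
Ev 2: PC=0 idx=0 pred=T actual=T -> ctr[0]=3
Ev 3: PC=0 idx=0 pred=T actual=T -> ctr[0]=3
Ev 4: PC=5 idx=2 pred=T actual=N -> ctr[2]=1
Ev 5: PC=0 idx=0 pred=T actual=N -> ctr[0]=2
Ev 6: PC=0 idx=0 pred=T actual=T -> ctr[0]=3
Ev 7: PC=5 idx=2 pred=N actual=T -> ctr[2]=2
Ev 8: PC=0 idx=0 pred=T actual=T -> ctr[0]=3
Ev 9: PC=0 idx=0 pred=T actual=N -> ctr[0]=2
Ev 10: PC=0 idx=0 pred=T actual=T -> ctr[0]=3
Ev 11: PC=5 idx=2 pred=T actual=N -> ctr[2]=1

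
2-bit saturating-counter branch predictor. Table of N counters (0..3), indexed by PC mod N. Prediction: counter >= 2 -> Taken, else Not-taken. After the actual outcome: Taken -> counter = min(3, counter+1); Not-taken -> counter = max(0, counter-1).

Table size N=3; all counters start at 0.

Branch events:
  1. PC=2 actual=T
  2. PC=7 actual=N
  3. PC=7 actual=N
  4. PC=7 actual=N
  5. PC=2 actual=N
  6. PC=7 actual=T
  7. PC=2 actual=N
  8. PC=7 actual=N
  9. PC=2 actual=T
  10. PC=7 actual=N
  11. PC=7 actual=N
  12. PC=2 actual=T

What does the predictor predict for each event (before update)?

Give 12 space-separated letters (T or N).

Answer: N N N N N N N N N N N N

Derivation:
Ev 1: PC=2 idx=2 pred=N actual=T -> ctr[2]=1
Ev 2: PC=7 idx=1 pred=N actual=N -> ctr[1]=0
Ev 3: PC=7 idx=1 pred=N actual=N -> ctr[1]=0
Ev 4: PC=7 idx=1 pred=N actual=N -> ctr[1]=0
Ev 5: PC=2 idx=2 pred=N actual=N -> ctr[2]=0
Ev 6: PC=7 idx=1 pred=N actual=T -> ctr[1]=1
Ev 7: PC=2 idx=2 pred=N actual=N -> ctr[2]=0
Ev 8: PC=7 idx=1 pred=N actual=N -> ctr[1]=0
Ev 9: PC=2 idx=2 pred=N actual=T -> ctr[2]=1
Ev 10: PC=7 idx=1 pred=N actual=N -> ctr[1]=0
Ev 11: PC=7 idx=1 pred=N actual=N -> ctr[1]=0
Ev 12: PC=2 idx=2 pred=N actual=T -> ctr[2]=2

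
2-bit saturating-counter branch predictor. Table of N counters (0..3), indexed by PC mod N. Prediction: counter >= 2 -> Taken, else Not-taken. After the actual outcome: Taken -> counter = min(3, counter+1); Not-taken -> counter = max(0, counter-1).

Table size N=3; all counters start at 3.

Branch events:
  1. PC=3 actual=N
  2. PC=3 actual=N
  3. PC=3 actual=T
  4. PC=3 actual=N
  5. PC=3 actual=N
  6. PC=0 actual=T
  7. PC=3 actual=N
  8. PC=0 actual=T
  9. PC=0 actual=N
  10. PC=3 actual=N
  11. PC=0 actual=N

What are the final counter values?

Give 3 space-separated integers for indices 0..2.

Ev 1: PC=3 idx=0 pred=T actual=N -> ctr[0]=2
Ev 2: PC=3 idx=0 pred=T actual=N -> ctr[0]=1
Ev 3: PC=3 idx=0 pred=N actual=T -> ctr[0]=2
Ev 4: PC=3 idx=0 pred=T actual=N -> ctr[0]=1
Ev 5: PC=3 idx=0 pred=N actual=N -> ctr[0]=0
Ev 6: PC=0 idx=0 pred=N actual=T -> ctr[0]=1
Ev 7: PC=3 idx=0 pred=N actual=N -> ctr[0]=0
Ev 8: PC=0 idx=0 pred=N actual=T -> ctr[0]=1
Ev 9: PC=0 idx=0 pred=N actual=N -> ctr[0]=0
Ev 10: PC=3 idx=0 pred=N actual=N -> ctr[0]=0
Ev 11: PC=0 idx=0 pred=N actual=N -> ctr[0]=0

Answer: 0 3 3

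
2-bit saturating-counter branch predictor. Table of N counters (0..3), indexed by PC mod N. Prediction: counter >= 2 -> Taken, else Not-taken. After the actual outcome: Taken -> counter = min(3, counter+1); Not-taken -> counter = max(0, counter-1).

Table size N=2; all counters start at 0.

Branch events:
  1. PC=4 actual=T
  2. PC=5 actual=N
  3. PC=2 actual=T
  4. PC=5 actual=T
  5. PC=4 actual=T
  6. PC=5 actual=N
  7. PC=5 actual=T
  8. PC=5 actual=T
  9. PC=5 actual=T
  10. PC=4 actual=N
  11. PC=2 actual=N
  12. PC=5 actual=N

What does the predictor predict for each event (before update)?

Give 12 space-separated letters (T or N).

Answer: N N N N T N N N T T T T

Derivation:
Ev 1: PC=4 idx=0 pred=N actual=T -> ctr[0]=1
Ev 2: PC=5 idx=1 pred=N actual=N -> ctr[1]=0
Ev 3: PC=2 idx=0 pred=N actual=T -> ctr[0]=2
Ev 4: PC=5 idx=1 pred=N actual=T -> ctr[1]=1
Ev 5: PC=4 idx=0 pred=T actual=T -> ctr[0]=3
Ev 6: PC=5 idx=1 pred=N actual=N -> ctr[1]=0
Ev 7: PC=5 idx=1 pred=N actual=T -> ctr[1]=1
Ev 8: PC=5 idx=1 pred=N actual=T -> ctr[1]=2
Ev 9: PC=5 idx=1 pred=T actual=T -> ctr[1]=3
Ev 10: PC=4 idx=0 pred=T actual=N -> ctr[0]=2
Ev 11: PC=2 idx=0 pred=T actual=N -> ctr[0]=1
Ev 12: PC=5 idx=1 pred=T actual=N -> ctr[1]=2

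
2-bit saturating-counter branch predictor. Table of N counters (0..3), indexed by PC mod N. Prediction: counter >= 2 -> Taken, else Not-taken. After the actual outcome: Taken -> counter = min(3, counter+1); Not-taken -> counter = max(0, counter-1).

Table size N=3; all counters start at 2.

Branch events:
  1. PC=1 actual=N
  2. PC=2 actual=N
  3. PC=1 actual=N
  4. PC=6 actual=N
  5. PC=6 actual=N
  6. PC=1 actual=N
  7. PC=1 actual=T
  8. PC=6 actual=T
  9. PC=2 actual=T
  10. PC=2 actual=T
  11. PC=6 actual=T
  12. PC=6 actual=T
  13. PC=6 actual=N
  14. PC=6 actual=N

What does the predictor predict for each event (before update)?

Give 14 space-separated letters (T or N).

Answer: T T N T N N N N N T N T T T

Derivation:
Ev 1: PC=1 idx=1 pred=T actual=N -> ctr[1]=1
Ev 2: PC=2 idx=2 pred=T actual=N -> ctr[2]=1
Ev 3: PC=1 idx=1 pred=N actual=N -> ctr[1]=0
Ev 4: PC=6 idx=0 pred=T actual=N -> ctr[0]=1
Ev 5: PC=6 idx=0 pred=N actual=N -> ctr[0]=0
Ev 6: PC=1 idx=1 pred=N actual=N -> ctr[1]=0
Ev 7: PC=1 idx=1 pred=N actual=T -> ctr[1]=1
Ev 8: PC=6 idx=0 pred=N actual=T -> ctr[0]=1
Ev 9: PC=2 idx=2 pred=N actual=T -> ctr[2]=2
Ev 10: PC=2 idx=2 pred=T actual=T -> ctr[2]=3
Ev 11: PC=6 idx=0 pred=N actual=T -> ctr[0]=2
Ev 12: PC=6 idx=0 pred=T actual=T -> ctr[0]=3
Ev 13: PC=6 idx=0 pred=T actual=N -> ctr[0]=2
Ev 14: PC=6 idx=0 pred=T actual=N -> ctr[0]=1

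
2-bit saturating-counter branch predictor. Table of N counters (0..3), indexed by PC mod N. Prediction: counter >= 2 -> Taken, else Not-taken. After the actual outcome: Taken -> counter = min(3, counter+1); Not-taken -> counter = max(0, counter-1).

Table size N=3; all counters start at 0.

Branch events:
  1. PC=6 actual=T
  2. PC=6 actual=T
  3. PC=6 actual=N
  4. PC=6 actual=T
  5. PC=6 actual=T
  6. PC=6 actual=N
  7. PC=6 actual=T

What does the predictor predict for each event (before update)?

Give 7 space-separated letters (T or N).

Ev 1: PC=6 idx=0 pred=N actual=T -> ctr[0]=1
Ev 2: PC=6 idx=0 pred=N actual=T -> ctr[0]=2
Ev 3: PC=6 idx=0 pred=T actual=N -> ctr[0]=1
Ev 4: PC=6 idx=0 pred=N actual=T -> ctr[0]=2
Ev 5: PC=6 idx=0 pred=T actual=T -> ctr[0]=3
Ev 6: PC=6 idx=0 pred=T actual=N -> ctr[0]=2
Ev 7: PC=6 idx=0 pred=T actual=T -> ctr[0]=3

Answer: N N T N T T T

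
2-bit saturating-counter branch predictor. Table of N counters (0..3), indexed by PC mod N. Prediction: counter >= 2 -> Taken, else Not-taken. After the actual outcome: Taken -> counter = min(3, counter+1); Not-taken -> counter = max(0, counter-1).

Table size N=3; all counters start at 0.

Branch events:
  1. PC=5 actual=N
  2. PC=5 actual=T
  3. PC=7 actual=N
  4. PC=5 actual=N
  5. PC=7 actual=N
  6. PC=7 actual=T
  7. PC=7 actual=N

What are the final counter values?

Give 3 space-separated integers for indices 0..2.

Answer: 0 0 0

Derivation:
Ev 1: PC=5 idx=2 pred=N actual=N -> ctr[2]=0
Ev 2: PC=5 idx=2 pred=N actual=T -> ctr[2]=1
Ev 3: PC=7 idx=1 pred=N actual=N -> ctr[1]=0
Ev 4: PC=5 idx=2 pred=N actual=N -> ctr[2]=0
Ev 5: PC=7 idx=1 pred=N actual=N -> ctr[1]=0
Ev 6: PC=7 idx=1 pred=N actual=T -> ctr[1]=1
Ev 7: PC=7 idx=1 pred=N actual=N -> ctr[1]=0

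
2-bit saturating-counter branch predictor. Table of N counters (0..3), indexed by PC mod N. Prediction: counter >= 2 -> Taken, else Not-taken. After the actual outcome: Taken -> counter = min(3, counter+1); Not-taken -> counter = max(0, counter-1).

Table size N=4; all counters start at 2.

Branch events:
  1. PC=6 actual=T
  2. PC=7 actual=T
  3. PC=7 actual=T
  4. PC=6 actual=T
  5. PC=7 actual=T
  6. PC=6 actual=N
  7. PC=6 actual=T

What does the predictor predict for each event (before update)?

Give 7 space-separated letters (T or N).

Answer: T T T T T T T

Derivation:
Ev 1: PC=6 idx=2 pred=T actual=T -> ctr[2]=3
Ev 2: PC=7 idx=3 pred=T actual=T -> ctr[3]=3
Ev 3: PC=7 idx=3 pred=T actual=T -> ctr[3]=3
Ev 4: PC=6 idx=2 pred=T actual=T -> ctr[2]=3
Ev 5: PC=7 idx=3 pred=T actual=T -> ctr[3]=3
Ev 6: PC=6 idx=2 pred=T actual=N -> ctr[2]=2
Ev 7: PC=6 idx=2 pred=T actual=T -> ctr[2]=3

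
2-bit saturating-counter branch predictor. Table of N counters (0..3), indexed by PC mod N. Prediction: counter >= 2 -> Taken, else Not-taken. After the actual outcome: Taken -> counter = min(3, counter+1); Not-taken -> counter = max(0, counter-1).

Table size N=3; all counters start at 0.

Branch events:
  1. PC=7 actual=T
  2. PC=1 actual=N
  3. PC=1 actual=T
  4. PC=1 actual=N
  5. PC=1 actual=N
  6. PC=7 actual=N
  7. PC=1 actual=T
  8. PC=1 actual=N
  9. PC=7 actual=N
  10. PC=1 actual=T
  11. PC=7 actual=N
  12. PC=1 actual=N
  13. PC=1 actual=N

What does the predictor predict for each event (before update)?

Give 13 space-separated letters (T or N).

Ev 1: PC=7 idx=1 pred=N actual=T -> ctr[1]=1
Ev 2: PC=1 idx=1 pred=N actual=N -> ctr[1]=0
Ev 3: PC=1 idx=1 pred=N actual=T -> ctr[1]=1
Ev 4: PC=1 idx=1 pred=N actual=N -> ctr[1]=0
Ev 5: PC=1 idx=1 pred=N actual=N -> ctr[1]=0
Ev 6: PC=7 idx=1 pred=N actual=N -> ctr[1]=0
Ev 7: PC=1 idx=1 pred=N actual=T -> ctr[1]=1
Ev 8: PC=1 idx=1 pred=N actual=N -> ctr[1]=0
Ev 9: PC=7 idx=1 pred=N actual=N -> ctr[1]=0
Ev 10: PC=1 idx=1 pred=N actual=T -> ctr[1]=1
Ev 11: PC=7 idx=1 pred=N actual=N -> ctr[1]=0
Ev 12: PC=1 idx=1 pred=N actual=N -> ctr[1]=0
Ev 13: PC=1 idx=1 pred=N actual=N -> ctr[1]=0

Answer: N N N N N N N N N N N N N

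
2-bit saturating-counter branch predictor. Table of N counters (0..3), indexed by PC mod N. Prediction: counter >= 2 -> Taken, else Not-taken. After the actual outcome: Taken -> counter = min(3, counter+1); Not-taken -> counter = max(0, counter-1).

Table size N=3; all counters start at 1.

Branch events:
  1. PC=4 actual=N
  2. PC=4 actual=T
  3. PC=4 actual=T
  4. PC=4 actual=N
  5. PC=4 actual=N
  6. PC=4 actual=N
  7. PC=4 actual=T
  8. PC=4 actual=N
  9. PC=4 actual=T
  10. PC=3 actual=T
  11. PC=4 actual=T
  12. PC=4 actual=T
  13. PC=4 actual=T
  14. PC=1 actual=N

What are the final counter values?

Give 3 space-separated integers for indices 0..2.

Answer: 2 2 1

Derivation:
Ev 1: PC=4 idx=1 pred=N actual=N -> ctr[1]=0
Ev 2: PC=4 idx=1 pred=N actual=T -> ctr[1]=1
Ev 3: PC=4 idx=1 pred=N actual=T -> ctr[1]=2
Ev 4: PC=4 idx=1 pred=T actual=N -> ctr[1]=1
Ev 5: PC=4 idx=1 pred=N actual=N -> ctr[1]=0
Ev 6: PC=4 idx=1 pred=N actual=N -> ctr[1]=0
Ev 7: PC=4 idx=1 pred=N actual=T -> ctr[1]=1
Ev 8: PC=4 idx=1 pred=N actual=N -> ctr[1]=0
Ev 9: PC=4 idx=1 pred=N actual=T -> ctr[1]=1
Ev 10: PC=3 idx=0 pred=N actual=T -> ctr[0]=2
Ev 11: PC=4 idx=1 pred=N actual=T -> ctr[1]=2
Ev 12: PC=4 idx=1 pred=T actual=T -> ctr[1]=3
Ev 13: PC=4 idx=1 pred=T actual=T -> ctr[1]=3
Ev 14: PC=1 idx=1 pred=T actual=N -> ctr[1]=2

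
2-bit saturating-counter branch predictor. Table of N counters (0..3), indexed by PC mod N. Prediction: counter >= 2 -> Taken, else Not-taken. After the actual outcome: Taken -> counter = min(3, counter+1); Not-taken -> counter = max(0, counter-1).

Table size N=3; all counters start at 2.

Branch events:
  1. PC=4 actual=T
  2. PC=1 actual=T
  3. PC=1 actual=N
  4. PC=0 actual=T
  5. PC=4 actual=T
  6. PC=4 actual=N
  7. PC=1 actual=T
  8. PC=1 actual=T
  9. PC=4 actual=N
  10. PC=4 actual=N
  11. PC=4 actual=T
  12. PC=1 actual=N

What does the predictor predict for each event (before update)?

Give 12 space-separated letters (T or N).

Answer: T T T T T T T T T T N T

Derivation:
Ev 1: PC=4 idx=1 pred=T actual=T -> ctr[1]=3
Ev 2: PC=1 idx=1 pred=T actual=T -> ctr[1]=3
Ev 3: PC=1 idx=1 pred=T actual=N -> ctr[1]=2
Ev 4: PC=0 idx=0 pred=T actual=T -> ctr[0]=3
Ev 5: PC=4 idx=1 pred=T actual=T -> ctr[1]=3
Ev 6: PC=4 idx=1 pred=T actual=N -> ctr[1]=2
Ev 7: PC=1 idx=1 pred=T actual=T -> ctr[1]=3
Ev 8: PC=1 idx=1 pred=T actual=T -> ctr[1]=3
Ev 9: PC=4 idx=1 pred=T actual=N -> ctr[1]=2
Ev 10: PC=4 idx=1 pred=T actual=N -> ctr[1]=1
Ev 11: PC=4 idx=1 pred=N actual=T -> ctr[1]=2
Ev 12: PC=1 idx=1 pred=T actual=N -> ctr[1]=1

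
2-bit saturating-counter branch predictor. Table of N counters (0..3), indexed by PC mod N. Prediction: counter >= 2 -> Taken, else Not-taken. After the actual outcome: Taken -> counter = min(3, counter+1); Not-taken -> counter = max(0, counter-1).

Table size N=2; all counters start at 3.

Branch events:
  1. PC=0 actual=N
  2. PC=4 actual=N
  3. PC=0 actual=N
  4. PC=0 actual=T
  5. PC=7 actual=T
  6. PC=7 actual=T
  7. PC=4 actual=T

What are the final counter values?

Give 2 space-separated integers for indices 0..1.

Ev 1: PC=0 idx=0 pred=T actual=N -> ctr[0]=2
Ev 2: PC=4 idx=0 pred=T actual=N -> ctr[0]=1
Ev 3: PC=0 idx=0 pred=N actual=N -> ctr[0]=0
Ev 4: PC=0 idx=0 pred=N actual=T -> ctr[0]=1
Ev 5: PC=7 idx=1 pred=T actual=T -> ctr[1]=3
Ev 6: PC=7 idx=1 pred=T actual=T -> ctr[1]=3
Ev 7: PC=4 idx=0 pred=N actual=T -> ctr[0]=2

Answer: 2 3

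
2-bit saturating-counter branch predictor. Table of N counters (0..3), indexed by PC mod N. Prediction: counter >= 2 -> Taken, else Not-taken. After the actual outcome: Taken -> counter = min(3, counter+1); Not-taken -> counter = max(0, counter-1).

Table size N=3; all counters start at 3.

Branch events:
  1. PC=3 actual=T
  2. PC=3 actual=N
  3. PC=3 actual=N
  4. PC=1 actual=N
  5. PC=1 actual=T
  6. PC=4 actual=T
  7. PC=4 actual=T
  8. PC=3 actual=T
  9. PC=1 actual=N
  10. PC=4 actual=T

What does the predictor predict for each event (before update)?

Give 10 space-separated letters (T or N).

Answer: T T T T T T T N T T

Derivation:
Ev 1: PC=3 idx=0 pred=T actual=T -> ctr[0]=3
Ev 2: PC=3 idx=0 pred=T actual=N -> ctr[0]=2
Ev 3: PC=3 idx=0 pred=T actual=N -> ctr[0]=1
Ev 4: PC=1 idx=1 pred=T actual=N -> ctr[1]=2
Ev 5: PC=1 idx=1 pred=T actual=T -> ctr[1]=3
Ev 6: PC=4 idx=1 pred=T actual=T -> ctr[1]=3
Ev 7: PC=4 idx=1 pred=T actual=T -> ctr[1]=3
Ev 8: PC=3 idx=0 pred=N actual=T -> ctr[0]=2
Ev 9: PC=1 idx=1 pred=T actual=N -> ctr[1]=2
Ev 10: PC=4 idx=1 pred=T actual=T -> ctr[1]=3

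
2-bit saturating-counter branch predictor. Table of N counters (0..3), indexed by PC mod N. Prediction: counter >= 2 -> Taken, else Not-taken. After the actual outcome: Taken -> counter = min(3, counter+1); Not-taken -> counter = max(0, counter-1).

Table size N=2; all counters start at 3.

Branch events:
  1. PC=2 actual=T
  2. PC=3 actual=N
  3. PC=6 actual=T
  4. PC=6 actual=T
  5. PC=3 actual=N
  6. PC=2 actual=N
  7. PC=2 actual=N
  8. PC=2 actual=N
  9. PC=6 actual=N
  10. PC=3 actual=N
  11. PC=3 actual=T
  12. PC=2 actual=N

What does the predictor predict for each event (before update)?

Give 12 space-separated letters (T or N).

Answer: T T T T T T T N N N N N

Derivation:
Ev 1: PC=2 idx=0 pred=T actual=T -> ctr[0]=3
Ev 2: PC=3 idx=1 pred=T actual=N -> ctr[1]=2
Ev 3: PC=6 idx=0 pred=T actual=T -> ctr[0]=3
Ev 4: PC=6 idx=0 pred=T actual=T -> ctr[0]=3
Ev 5: PC=3 idx=1 pred=T actual=N -> ctr[1]=1
Ev 6: PC=2 idx=0 pred=T actual=N -> ctr[0]=2
Ev 7: PC=2 idx=0 pred=T actual=N -> ctr[0]=1
Ev 8: PC=2 idx=0 pred=N actual=N -> ctr[0]=0
Ev 9: PC=6 idx=0 pred=N actual=N -> ctr[0]=0
Ev 10: PC=3 idx=1 pred=N actual=N -> ctr[1]=0
Ev 11: PC=3 idx=1 pred=N actual=T -> ctr[1]=1
Ev 12: PC=2 idx=0 pred=N actual=N -> ctr[0]=0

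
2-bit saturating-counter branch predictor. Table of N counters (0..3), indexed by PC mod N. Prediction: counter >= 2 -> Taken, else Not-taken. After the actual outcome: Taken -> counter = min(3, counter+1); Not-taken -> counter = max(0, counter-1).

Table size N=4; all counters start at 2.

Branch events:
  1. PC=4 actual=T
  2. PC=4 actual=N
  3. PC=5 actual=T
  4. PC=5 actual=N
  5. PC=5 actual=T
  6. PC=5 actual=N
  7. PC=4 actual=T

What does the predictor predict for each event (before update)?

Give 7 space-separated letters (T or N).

Ev 1: PC=4 idx=0 pred=T actual=T -> ctr[0]=3
Ev 2: PC=4 idx=0 pred=T actual=N -> ctr[0]=2
Ev 3: PC=5 idx=1 pred=T actual=T -> ctr[1]=3
Ev 4: PC=5 idx=1 pred=T actual=N -> ctr[1]=2
Ev 5: PC=5 idx=1 pred=T actual=T -> ctr[1]=3
Ev 6: PC=5 idx=1 pred=T actual=N -> ctr[1]=2
Ev 7: PC=4 idx=0 pred=T actual=T -> ctr[0]=3

Answer: T T T T T T T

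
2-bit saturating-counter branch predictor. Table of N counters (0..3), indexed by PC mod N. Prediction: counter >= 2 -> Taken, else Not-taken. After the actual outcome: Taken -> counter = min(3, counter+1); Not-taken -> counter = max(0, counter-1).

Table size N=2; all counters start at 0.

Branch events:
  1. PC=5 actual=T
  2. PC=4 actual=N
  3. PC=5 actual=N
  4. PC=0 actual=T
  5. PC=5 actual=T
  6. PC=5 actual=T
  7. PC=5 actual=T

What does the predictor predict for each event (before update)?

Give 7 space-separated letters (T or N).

Ev 1: PC=5 idx=1 pred=N actual=T -> ctr[1]=1
Ev 2: PC=4 idx=0 pred=N actual=N -> ctr[0]=0
Ev 3: PC=5 idx=1 pred=N actual=N -> ctr[1]=0
Ev 4: PC=0 idx=0 pred=N actual=T -> ctr[0]=1
Ev 5: PC=5 idx=1 pred=N actual=T -> ctr[1]=1
Ev 6: PC=5 idx=1 pred=N actual=T -> ctr[1]=2
Ev 7: PC=5 idx=1 pred=T actual=T -> ctr[1]=3

Answer: N N N N N N T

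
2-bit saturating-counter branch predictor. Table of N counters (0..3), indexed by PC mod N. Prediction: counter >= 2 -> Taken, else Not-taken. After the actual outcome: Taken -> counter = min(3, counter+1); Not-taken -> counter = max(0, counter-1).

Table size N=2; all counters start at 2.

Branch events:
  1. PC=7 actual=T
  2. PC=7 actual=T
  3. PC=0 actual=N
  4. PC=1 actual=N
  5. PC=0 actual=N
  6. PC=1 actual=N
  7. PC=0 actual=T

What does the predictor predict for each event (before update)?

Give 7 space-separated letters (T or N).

Ev 1: PC=7 idx=1 pred=T actual=T -> ctr[1]=3
Ev 2: PC=7 idx=1 pred=T actual=T -> ctr[1]=3
Ev 3: PC=0 idx=0 pred=T actual=N -> ctr[0]=1
Ev 4: PC=1 idx=1 pred=T actual=N -> ctr[1]=2
Ev 5: PC=0 idx=0 pred=N actual=N -> ctr[0]=0
Ev 6: PC=1 idx=1 pred=T actual=N -> ctr[1]=1
Ev 7: PC=0 idx=0 pred=N actual=T -> ctr[0]=1

Answer: T T T T N T N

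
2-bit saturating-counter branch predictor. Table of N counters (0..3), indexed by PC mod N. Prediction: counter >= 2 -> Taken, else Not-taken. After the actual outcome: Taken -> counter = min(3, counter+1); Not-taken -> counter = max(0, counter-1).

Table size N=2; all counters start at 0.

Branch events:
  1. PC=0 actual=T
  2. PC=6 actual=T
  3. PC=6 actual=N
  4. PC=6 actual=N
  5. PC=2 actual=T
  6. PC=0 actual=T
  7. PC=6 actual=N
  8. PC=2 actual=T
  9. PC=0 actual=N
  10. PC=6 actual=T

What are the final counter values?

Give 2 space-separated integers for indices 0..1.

Ev 1: PC=0 idx=0 pred=N actual=T -> ctr[0]=1
Ev 2: PC=6 idx=0 pred=N actual=T -> ctr[0]=2
Ev 3: PC=6 idx=0 pred=T actual=N -> ctr[0]=1
Ev 4: PC=6 idx=0 pred=N actual=N -> ctr[0]=0
Ev 5: PC=2 idx=0 pred=N actual=T -> ctr[0]=1
Ev 6: PC=0 idx=0 pred=N actual=T -> ctr[0]=2
Ev 7: PC=6 idx=0 pred=T actual=N -> ctr[0]=1
Ev 8: PC=2 idx=0 pred=N actual=T -> ctr[0]=2
Ev 9: PC=0 idx=0 pred=T actual=N -> ctr[0]=1
Ev 10: PC=6 idx=0 pred=N actual=T -> ctr[0]=2

Answer: 2 0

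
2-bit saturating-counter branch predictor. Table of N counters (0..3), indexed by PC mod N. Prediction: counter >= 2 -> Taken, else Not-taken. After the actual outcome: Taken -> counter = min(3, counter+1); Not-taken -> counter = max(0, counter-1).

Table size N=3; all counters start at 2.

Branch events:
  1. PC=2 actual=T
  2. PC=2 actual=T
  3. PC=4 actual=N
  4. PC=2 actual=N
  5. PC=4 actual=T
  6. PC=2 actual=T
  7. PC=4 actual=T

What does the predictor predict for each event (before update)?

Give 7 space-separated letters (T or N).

Ev 1: PC=2 idx=2 pred=T actual=T -> ctr[2]=3
Ev 2: PC=2 idx=2 pred=T actual=T -> ctr[2]=3
Ev 3: PC=4 idx=1 pred=T actual=N -> ctr[1]=1
Ev 4: PC=2 idx=2 pred=T actual=N -> ctr[2]=2
Ev 5: PC=4 idx=1 pred=N actual=T -> ctr[1]=2
Ev 6: PC=2 idx=2 pred=T actual=T -> ctr[2]=3
Ev 7: PC=4 idx=1 pred=T actual=T -> ctr[1]=3

Answer: T T T T N T T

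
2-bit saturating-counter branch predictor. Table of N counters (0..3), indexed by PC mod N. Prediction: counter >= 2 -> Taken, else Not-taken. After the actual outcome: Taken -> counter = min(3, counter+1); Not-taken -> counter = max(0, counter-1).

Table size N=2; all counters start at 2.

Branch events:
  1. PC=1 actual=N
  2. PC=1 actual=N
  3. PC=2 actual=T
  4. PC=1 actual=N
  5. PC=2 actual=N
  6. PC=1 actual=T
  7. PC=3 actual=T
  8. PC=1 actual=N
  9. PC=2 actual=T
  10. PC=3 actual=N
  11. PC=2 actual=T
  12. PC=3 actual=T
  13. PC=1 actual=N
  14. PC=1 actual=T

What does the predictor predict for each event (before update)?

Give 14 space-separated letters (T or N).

Ev 1: PC=1 idx=1 pred=T actual=N -> ctr[1]=1
Ev 2: PC=1 idx=1 pred=N actual=N -> ctr[1]=0
Ev 3: PC=2 idx=0 pred=T actual=T -> ctr[0]=3
Ev 4: PC=1 idx=1 pred=N actual=N -> ctr[1]=0
Ev 5: PC=2 idx=0 pred=T actual=N -> ctr[0]=2
Ev 6: PC=1 idx=1 pred=N actual=T -> ctr[1]=1
Ev 7: PC=3 idx=1 pred=N actual=T -> ctr[1]=2
Ev 8: PC=1 idx=1 pred=T actual=N -> ctr[1]=1
Ev 9: PC=2 idx=0 pred=T actual=T -> ctr[0]=3
Ev 10: PC=3 idx=1 pred=N actual=N -> ctr[1]=0
Ev 11: PC=2 idx=0 pred=T actual=T -> ctr[0]=3
Ev 12: PC=3 idx=1 pred=N actual=T -> ctr[1]=1
Ev 13: PC=1 idx=1 pred=N actual=N -> ctr[1]=0
Ev 14: PC=1 idx=1 pred=N actual=T -> ctr[1]=1

Answer: T N T N T N N T T N T N N N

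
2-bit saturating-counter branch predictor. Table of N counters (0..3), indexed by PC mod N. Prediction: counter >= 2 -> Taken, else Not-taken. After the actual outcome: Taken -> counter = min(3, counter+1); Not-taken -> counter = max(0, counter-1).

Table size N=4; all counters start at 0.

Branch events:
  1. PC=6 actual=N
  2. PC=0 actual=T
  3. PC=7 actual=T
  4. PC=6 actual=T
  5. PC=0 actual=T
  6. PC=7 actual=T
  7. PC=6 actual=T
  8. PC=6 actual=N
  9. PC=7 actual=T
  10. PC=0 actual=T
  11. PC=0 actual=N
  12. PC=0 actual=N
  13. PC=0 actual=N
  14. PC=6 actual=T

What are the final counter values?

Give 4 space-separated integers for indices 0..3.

Ev 1: PC=6 idx=2 pred=N actual=N -> ctr[2]=0
Ev 2: PC=0 idx=0 pred=N actual=T -> ctr[0]=1
Ev 3: PC=7 idx=3 pred=N actual=T -> ctr[3]=1
Ev 4: PC=6 idx=2 pred=N actual=T -> ctr[2]=1
Ev 5: PC=0 idx=0 pred=N actual=T -> ctr[0]=2
Ev 6: PC=7 idx=3 pred=N actual=T -> ctr[3]=2
Ev 7: PC=6 idx=2 pred=N actual=T -> ctr[2]=2
Ev 8: PC=6 idx=2 pred=T actual=N -> ctr[2]=1
Ev 9: PC=7 idx=3 pred=T actual=T -> ctr[3]=3
Ev 10: PC=0 idx=0 pred=T actual=T -> ctr[0]=3
Ev 11: PC=0 idx=0 pred=T actual=N -> ctr[0]=2
Ev 12: PC=0 idx=0 pred=T actual=N -> ctr[0]=1
Ev 13: PC=0 idx=0 pred=N actual=N -> ctr[0]=0
Ev 14: PC=6 idx=2 pred=N actual=T -> ctr[2]=2

Answer: 0 0 2 3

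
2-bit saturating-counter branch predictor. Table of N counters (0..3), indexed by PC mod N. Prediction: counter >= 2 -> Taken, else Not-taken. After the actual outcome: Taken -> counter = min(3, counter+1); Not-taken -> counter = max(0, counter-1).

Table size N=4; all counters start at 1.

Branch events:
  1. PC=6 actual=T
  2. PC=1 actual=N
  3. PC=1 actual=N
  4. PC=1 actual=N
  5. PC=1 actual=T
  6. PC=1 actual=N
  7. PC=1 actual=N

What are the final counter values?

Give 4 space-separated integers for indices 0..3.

Answer: 1 0 2 1

Derivation:
Ev 1: PC=6 idx=2 pred=N actual=T -> ctr[2]=2
Ev 2: PC=1 idx=1 pred=N actual=N -> ctr[1]=0
Ev 3: PC=1 idx=1 pred=N actual=N -> ctr[1]=0
Ev 4: PC=1 idx=1 pred=N actual=N -> ctr[1]=0
Ev 5: PC=1 idx=1 pred=N actual=T -> ctr[1]=1
Ev 6: PC=1 idx=1 pred=N actual=N -> ctr[1]=0
Ev 7: PC=1 idx=1 pred=N actual=N -> ctr[1]=0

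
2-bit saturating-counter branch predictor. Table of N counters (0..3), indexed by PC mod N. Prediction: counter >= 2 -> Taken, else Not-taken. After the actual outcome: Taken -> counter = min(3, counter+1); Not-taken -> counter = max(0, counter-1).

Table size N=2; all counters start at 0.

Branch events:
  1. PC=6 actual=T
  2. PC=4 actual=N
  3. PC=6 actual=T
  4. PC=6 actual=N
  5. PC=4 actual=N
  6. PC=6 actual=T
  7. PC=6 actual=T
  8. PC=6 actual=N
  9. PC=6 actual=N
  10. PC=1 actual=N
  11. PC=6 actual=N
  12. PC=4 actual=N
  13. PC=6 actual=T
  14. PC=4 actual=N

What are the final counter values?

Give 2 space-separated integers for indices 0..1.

Answer: 0 0

Derivation:
Ev 1: PC=6 idx=0 pred=N actual=T -> ctr[0]=1
Ev 2: PC=4 idx=0 pred=N actual=N -> ctr[0]=0
Ev 3: PC=6 idx=0 pred=N actual=T -> ctr[0]=1
Ev 4: PC=6 idx=0 pred=N actual=N -> ctr[0]=0
Ev 5: PC=4 idx=0 pred=N actual=N -> ctr[0]=0
Ev 6: PC=6 idx=0 pred=N actual=T -> ctr[0]=1
Ev 7: PC=6 idx=0 pred=N actual=T -> ctr[0]=2
Ev 8: PC=6 idx=0 pred=T actual=N -> ctr[0]=1
Ev 9: PC=6 idx=0 pred=N actual=N -> ctr[0]=0
Ev 10: PC=1 idx=1 pred=N actual=N -> ctr[1]=0
Ev 11: PC=6 idx=0 pred=N actual=N -> ctr[0]=0
Ev 12: PC=4 idx=0 pred=N actual=N -> ctr[0]=0
Ev 13: PC=6 idx=0 pred=N actual=T -> ctr[0]=1
Ev 14: PC=4 idx=0 pred=N actual=N -> ctr[0]=0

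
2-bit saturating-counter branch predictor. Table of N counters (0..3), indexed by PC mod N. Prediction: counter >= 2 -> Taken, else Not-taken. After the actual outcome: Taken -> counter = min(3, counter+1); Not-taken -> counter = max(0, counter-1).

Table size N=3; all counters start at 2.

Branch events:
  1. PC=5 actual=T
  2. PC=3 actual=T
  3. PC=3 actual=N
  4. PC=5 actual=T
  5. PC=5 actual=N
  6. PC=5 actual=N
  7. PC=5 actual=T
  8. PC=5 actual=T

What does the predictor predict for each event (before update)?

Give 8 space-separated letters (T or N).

Ev 1: PC=5 idx=2 pred=T actual=T -> ctr[2]=3
Ev 2: PC=3 idx=0 pred=T actual=T -> ctr[0]=3
Ev 3: PC=3 idx=0 pred=T actual=N -> ctr[0]=2
Ev 4: PC=5 idx=2 pred=T actual=T -> ctr[2]=3
Ev 5: PC=5 idx=2 pred=T actual=N -> ctr[2]=2
Ev 6: PC=5 idx=2 pred=T actual=N -> ctr[2]=1
Ev 7: PC=5 idx=2 pred=N actual=T -> ctr[2]=2
Ev 8: PC=5 idx=2 pred=T actual=T -> ctr[2]=3

Answer: T T T T T T N T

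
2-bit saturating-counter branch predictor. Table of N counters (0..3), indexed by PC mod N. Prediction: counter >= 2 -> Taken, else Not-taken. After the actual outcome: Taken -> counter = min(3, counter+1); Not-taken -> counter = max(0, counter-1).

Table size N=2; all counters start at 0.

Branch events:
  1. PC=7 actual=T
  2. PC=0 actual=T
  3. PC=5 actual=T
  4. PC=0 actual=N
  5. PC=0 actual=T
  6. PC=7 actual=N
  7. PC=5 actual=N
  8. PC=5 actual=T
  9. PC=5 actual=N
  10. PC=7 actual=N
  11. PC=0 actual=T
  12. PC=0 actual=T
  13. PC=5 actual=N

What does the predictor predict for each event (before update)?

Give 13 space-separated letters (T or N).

Answer: N N N N N T N N N N N T N

Derivation:
Ev 1: PC=7 idx=1 pred=N actual=T -> ctr[1]=1
Ev 2: PC=0 idx=0 pred=N actual=T -> ctr[0]=1
Ev 3: PC=5 idx=1 pred=N actual=T -> ctr[1]=2
Ev 4: PC=0 idx=0 pred=N actual=N -> ctr[0]=0
Ev 5: PC=0 idx=0 pred=N actual=T -> ctr[0]=1
Ev 6: PC=7 idx=1 pred=T actual=N -> ctr[1]=1
Ev 7: PC=5 idx=1 pred=N actual=N -> ctr[1]=0
Ev 8: PC=5 idx=1 pred=N actual=T -> ctr[1]=1
Ev 9: PC=5 idx=1 pred=N actual=N -> ctr[1]=0
Ev 10: PC=7 idx=1 pred=N actual=N -> ctr[1]=0
Ev 11: PC=0 idx=0 pred=N actual=T -> ctr[0]=2
Ev 12: PC=0 idx=0 pred=T actual=T -> ctr[0]=3
Ev 13: PC=5 idx=1 pred=N actual=N -> ctr[1]=0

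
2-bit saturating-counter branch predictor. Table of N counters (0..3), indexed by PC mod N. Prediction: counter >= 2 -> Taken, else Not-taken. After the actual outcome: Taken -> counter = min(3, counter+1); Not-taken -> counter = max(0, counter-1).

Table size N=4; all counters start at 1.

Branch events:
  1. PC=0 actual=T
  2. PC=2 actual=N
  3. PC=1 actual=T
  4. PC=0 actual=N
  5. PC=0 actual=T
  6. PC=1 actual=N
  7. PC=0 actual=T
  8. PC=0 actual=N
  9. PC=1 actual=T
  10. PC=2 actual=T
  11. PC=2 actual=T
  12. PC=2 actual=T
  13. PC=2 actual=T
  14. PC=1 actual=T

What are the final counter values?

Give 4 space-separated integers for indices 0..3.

Ev 1: PC=0 idx=0 pred=N actual=T -> ctr[0]=2
Ev 2: PC=2 idx=2 pred=N actual=N -> ctr[2]=0
Ev 3: PC=1 idx=1 pred=N actual=T -> ctr[1]=2
Ev 4: PC=0 idx=0 pred=T actual=N -> ctr[0]=1
Ev 5: PC=0 idx=0 pred=N actual=T -> ctr[0]=2
Ev 6: PC=1 idx=1 pred=T actual=N -> ctr[1]=1
Ev 7: PC=0 idx=0 pred=T actual=T -> ctr[0]=3
Ev 8: PC=0 idx=0 pred=T actual=N -> ctr[0]=2
Ev 9: PC=1 idx=1 pred=N actual=T -> ctr[1]=2
Ev 10: PC=2 idx=2 pred=N actual=T -> ctr[2]=1
Ev 11: PC=2 idx=2 pred=N actual=T -> ctr[2]=2
Ev 12: PC=2 idx=2 pred=T actual=T -> ctr[2]=3
Ev 13: PC=2 idx=2 pred=T actual=T -> ctr[2]=3
Ev 14: PC=1 idx=1 pred=T actual=T -> ctr[1]=3

Answer: 2 3 3 1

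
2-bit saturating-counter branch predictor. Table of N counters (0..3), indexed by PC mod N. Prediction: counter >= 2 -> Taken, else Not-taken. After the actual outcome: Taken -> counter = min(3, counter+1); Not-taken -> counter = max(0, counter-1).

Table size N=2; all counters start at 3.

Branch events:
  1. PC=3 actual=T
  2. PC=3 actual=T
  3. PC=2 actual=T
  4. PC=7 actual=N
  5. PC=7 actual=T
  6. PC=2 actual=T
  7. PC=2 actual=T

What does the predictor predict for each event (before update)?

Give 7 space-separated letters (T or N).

Answer: T T T T T T T

Derivation:
Ev 1: PC=3 idx=1 pred=T actual=T -> ctr[1]=3
Ev 2: PC=3 idx=1 pred=T actual=T -> ctr[1]=3
Ev 3: PC=2 idx=0 pred=T actual=T -> ctr[0]=3
Ev 4: PC=7 idx=1 pred=T actual=N -> ctr[1]=2
Ev 5: PC=7 idx=1 pred=T actual=T -> ctr[1]=3
Ev 6: PC=2 idx=0 pred=T actual=T -> ctr[0]=3
Ev 7: PC=2 idx=0 pred=T actual=T -> ctr[0]=3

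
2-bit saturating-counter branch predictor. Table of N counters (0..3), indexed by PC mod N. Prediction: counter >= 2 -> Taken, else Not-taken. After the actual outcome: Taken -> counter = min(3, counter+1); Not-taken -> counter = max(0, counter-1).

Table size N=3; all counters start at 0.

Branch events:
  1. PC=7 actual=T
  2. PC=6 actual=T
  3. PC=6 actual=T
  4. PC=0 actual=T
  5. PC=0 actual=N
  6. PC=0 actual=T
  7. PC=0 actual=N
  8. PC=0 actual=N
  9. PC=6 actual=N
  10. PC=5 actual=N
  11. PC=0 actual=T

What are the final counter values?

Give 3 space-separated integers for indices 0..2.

Answer: 1 1 0

Derivation:
Ev 1: PC=7 idx=1 pred=N actual=T -> ctr[1]=1
Ev 2: PC=6 idx=0 pred=N actual=T -> ctr[0]=1
Ev 3: PC=6 idx=0 pred=N actual=T -> ctr[0]=2
Ev 4: PC=0 idx=0 pred=T actual=T -> ctr[0]=3
Ev 5: PC=0 idx=0 pred=T actual=N -> ctr[0]=2
Ev 6: PC=0 idx=0 pred=T actual=T -> ctr[0]=3
Ev 7: PC=0 idx=0 pred=T actual=N -> ctr[0]=2
Ev 8: PC=0 idx=0 pred=T actual=N -> ctr[0]=1
Ev 9: PC=6 idx=0 pred=N actual=N -> ctr[0]=0
Ev 10: PC=5 idx=2 pred=N actual=N -> ctr[2]=0
Ev 11: PC=0 idx=0 pred=N actual=T -> ctr[0]=1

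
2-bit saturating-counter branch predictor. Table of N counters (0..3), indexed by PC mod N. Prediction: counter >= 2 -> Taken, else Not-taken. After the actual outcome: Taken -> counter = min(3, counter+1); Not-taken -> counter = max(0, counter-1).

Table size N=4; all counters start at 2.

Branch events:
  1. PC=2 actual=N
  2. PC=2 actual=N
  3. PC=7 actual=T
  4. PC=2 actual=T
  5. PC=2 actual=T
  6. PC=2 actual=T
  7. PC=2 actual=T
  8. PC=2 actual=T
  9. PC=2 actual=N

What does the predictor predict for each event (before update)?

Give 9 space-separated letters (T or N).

Ev 1: PC=2 idx=2 pred=T actual=N -> ctr[2]=1
Ev 2: PC=2 idx=2 pred=N actual=N -> ctr[2]=0
Ev 3: PC=7 idx=3 pred=T actual=T -> ctr[3]=3
Ev 4: PC=2 idx=2 pred=N actual=T -> ctr[2]=1
Ev 5: PC=2 idx=2 pred=N actual=T -> ctr[2]=2
Ev 6: PC=2 idx=2 pred=T actual=T -> ctr[2]=3
Ev 7: PC=2 idx=2 pred=T actual=T -> ctr[2]=3
Ev 8: PC=2 idx=2 pred=T actual=T -> ctr[2]=3
Ev 9: PC=2 idx=2 pred=T actual=N -> ctr[2]=2

Answer: T N T N N T T T T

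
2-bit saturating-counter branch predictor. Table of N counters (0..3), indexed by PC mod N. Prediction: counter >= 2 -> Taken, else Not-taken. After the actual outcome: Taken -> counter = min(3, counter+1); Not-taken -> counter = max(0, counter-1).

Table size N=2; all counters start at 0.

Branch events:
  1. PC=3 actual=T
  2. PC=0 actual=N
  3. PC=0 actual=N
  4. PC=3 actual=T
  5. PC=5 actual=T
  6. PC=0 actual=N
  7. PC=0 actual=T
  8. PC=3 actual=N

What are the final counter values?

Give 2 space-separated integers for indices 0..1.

Ev 1: PC=3 idx=1 pred=N actual=T -> ctr[1]=1
Ev 2: PC=0 idx=0 pred=N actual=N -> ctr[0]=0
Ev 3: PC=0 idx=0 pred=N actual=N -> ctr[0]=0
Ev 4: PC=3 idx=1 pred=N actual=T -> ctr[1]=2
Ev 5: PC=5 idx=1 pred=T actual=T -> ctr[1]=3
Ev 6: PC=0 idx=0 pred=N actual=N -> ctr[0]=0
Ev 7: PC=0 idx=0 pred=N actual=T -> ctr[0]=1
Ev 8: PC=3 idx=1 pred=T actual=N -> ctr[1]=2

Answer: 1 2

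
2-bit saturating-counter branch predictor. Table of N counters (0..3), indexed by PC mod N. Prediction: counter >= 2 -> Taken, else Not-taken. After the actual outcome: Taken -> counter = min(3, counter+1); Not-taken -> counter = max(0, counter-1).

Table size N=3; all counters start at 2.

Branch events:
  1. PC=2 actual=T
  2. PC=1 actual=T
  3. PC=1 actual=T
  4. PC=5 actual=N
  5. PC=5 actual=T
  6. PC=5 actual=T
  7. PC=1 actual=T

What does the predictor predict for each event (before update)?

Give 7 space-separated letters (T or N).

Answer: T T T T T T T

Derivation:
Ev 1: PC=2 idx=2 pred=T actual=T -> ctr[2]=3
Ev 2: PC=1 idx=1 pred=T actual=T -> ctr[1]=3
Ev 3: PC=1 idx=1 pred=T actual=T -> ctr[1]=3
Ev 4: PC=5 idx=2 pred=T actual=N -> ctr[2]=2
Ev 5: PC=5 idx=2 pred=T actual=T -> ctr[2]=3
Ev 6: PC=5 idx=2 pred=T actual=T -> ctr[2]=3
Ev 7: PC=1 idx=1 pred=T actual=T -> ctr[1]=3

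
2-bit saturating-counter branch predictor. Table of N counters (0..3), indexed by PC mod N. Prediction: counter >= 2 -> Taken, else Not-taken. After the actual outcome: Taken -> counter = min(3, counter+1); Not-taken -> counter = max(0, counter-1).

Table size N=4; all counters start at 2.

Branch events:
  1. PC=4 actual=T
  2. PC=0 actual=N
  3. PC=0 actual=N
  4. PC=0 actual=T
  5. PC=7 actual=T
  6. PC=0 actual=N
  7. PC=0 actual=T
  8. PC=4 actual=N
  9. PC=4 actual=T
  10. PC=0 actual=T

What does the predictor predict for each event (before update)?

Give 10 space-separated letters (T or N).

Ev 1: PC=4 idx=0 pred=T actual=T -> ctr[0]=3
Ev 2: PC=0 idx=0 pred=T actual=N -> ctr[0]=2
Ev 3: PC=0 idx=0 pred=T actual=N -> ctr[0]=1
Ev 4: PC=0 idx=0 pred=N actual=T -> ctr[0]=2
Ev 5: PC=7 idx=3 pred=T actual=T -> ctr[3]=3
Ev 6: PC=0 idx=0 pred=T actual=N -> ctr[0]=1
Ev 7: PC=0 idx=0 pred=N actual=T -> ctr[0]=2
Ev 8: PC=4 idx=0 pred=T actual=N -> ctr[0]=1
Ev 9: PC=4 idx=0 pred=N actual=T -> ctr[0]=2
Ev 10: PC=0 idx=0 pred=T actual=T -> ctr[0]=3

Answer: T T T N T T N T N T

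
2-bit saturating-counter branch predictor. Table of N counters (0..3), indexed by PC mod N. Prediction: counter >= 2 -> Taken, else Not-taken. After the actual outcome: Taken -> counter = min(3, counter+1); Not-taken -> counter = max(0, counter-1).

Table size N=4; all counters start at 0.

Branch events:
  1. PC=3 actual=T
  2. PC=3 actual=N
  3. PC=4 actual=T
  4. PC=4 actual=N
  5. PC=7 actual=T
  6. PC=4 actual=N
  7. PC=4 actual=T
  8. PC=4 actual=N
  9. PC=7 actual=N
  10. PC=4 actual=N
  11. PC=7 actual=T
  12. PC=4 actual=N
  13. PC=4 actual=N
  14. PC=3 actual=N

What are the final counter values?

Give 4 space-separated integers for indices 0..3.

Ev 1: PC=3 idx=3 pred=N actual=T -> ctr[3]=1
Ev 2: PC=3 idx=3 pred=N actual=N -> ctr[3]=0
Ev 3: PC=4 idx=0 pred=N actual=T -> ctr[0]=1
Ev 4: PC=4 idx=0 pred=N actual=N -> ctr[0]=0
Ev 5: PC=7 idx=3 pred=N actual=T -> ctr[3]=1
Ev 6: PC=4 idx=0 pred=N actual=N -> ctr[0]=0
Ev 7: PC=4 idx=0 pred=N actual=T -> ctr[0]=1
Ev 8: PC=4 idx=0 pred=N actual=N -> ctr[0]=0
Ev 9: PC=7 idx=3 pred=N actual=N -> ctr[3]=0
Ev 10: PC=4 idx=0 pred=N actual=N -> ctr[0]=0
Ev 11: PC=7 idx=3 pred=N actual=T -> ctr[3]=1
Ev 12: PC=4 idx=0 pred=N actual=N -> ctr[0]=0
Ev 13: PC=4 idx=0 pred=N actual=N -> ctr[0]=0
Ev 14: PC=3 idx=3 pred=N actual=N -> ctr[3]=0

Answer: 0 0 0 0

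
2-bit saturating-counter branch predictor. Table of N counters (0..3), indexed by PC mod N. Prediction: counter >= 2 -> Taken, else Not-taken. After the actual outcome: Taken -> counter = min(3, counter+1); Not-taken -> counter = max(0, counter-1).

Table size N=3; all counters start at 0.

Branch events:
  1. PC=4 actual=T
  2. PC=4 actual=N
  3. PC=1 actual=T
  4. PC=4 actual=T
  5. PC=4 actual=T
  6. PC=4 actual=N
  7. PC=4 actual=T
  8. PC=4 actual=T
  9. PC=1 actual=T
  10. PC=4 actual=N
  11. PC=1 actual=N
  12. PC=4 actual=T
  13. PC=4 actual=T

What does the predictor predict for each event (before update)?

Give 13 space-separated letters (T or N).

Answer: N N N N T T T T T T T N T

Derivation:
Ev 1: PC=4 idx=1 pred=N actual=T -> ctr[1]=1
Ev 2: PC=4 idx=1 pred=N actual=N -> ctr[1]=0
Ev 3: PC=1 idx=1 pred=N actual=T -> ctr[1]=1
Ev 4: PC=4 idx=1 pred=N actual=T -> ctr[1]=2
Ev 5: PC=4 idx=1 pred=T actual=T -> ctr[1]=3
Ev 6: PC=4 idx=1 pred=T actual=N -> ctr[1]=2
Ev 7: PC=4 idx=1 pred=T actual=T -> ctr[1]=3
Ev 8: PC=4 idx=1 pred=T actual=T -> ctr[1]=3
Ev 9: PC=1 idx=1 pred=T actual=T -> ctr[1]=3
Ev 10: PC=4 idx=1 pred=T actual=N -> ctr[1]=2
Ev 11: PC=1 idx=1 pred=T actual=N -> ctr[1]=1
Ev 12: PC=4 idx=1 pred=N actual=T -> ctr[1]=2
Ev 13: PC=4 idx=1 pred=T actual=T -> ctr[1]=3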